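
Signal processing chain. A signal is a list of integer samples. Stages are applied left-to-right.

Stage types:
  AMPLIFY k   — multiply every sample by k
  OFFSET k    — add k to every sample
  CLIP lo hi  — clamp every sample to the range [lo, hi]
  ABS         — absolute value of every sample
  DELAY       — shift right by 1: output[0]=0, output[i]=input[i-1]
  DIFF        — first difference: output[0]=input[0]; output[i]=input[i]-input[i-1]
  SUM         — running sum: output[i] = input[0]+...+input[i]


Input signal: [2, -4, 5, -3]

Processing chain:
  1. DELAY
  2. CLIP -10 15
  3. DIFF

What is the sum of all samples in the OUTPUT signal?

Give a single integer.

Input: [2, -4, 5, -3]
Stage 1 (DELAY): [0, 2, -4, 5] = [0, 2, -4, 5] -> [0, 2, -4, 5]
Stage 2 (CLIP -10 15): clip(0,-10,15)=0, clip(2,-10,15)=2, clip(-4,-10,15)=-4, clip(5,-10,15)=5 -> [0, 2, -4, 5]
Stage 3 (DIFF): s[0]=0, 2-0=2, -4-2=-6, 5--4=9 -> [0, 2, -6, 9]
Output sum: 5

Answer: 5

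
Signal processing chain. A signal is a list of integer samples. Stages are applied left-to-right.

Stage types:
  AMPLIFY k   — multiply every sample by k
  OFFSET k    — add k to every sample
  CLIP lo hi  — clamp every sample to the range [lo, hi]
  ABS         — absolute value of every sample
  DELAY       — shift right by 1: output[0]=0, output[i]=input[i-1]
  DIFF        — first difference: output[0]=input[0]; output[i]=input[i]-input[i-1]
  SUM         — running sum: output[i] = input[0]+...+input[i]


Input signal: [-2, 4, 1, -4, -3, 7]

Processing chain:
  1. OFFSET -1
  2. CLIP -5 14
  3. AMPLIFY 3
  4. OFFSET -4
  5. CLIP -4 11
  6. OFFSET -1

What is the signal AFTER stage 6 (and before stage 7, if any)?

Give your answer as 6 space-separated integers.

Answer: -5 4 -5 -5 -5 10

Derivation:
Input: [-2, 4, 1, -4, -3, 7]
Stage 1 (OFFSET -1): -2+-1=-3, 4+-1=3, 1+-1=0, -4+-1=-5, -3+-1=-4, 7+-1=6 -> [-3, 3, 0, -5, -4, 6]
Stage 2 (CLIP -5 14): clip(-3,-5,14)=-3, clip(3,-5,14)=3, clip(0,-5,14)=0, clip(-5,-5,14)=-5, clip(-4,-5,14)=-4, clip(6,-5,14)=6 -> [-3, 3, 0, -5, -4, 6]
Stage 3 (AMPLIFY 3): -3*3=-9, 3*3=9, 0*3=0, -5*3=-15, -4*3=-12, 6*3=18 -> [-9, 9, 0, -15, -12, 18]
Stage 4 (OFFSET -4): -9+-4=-13, 9+-4=5, 0+-4=-4, -15+-4=-19, -12+-4=-16, 18+-4=14 -> [-13, 5, -4, -19, -16, 14]
Stage 5 (CLIP -4 11): clip(-13,-4,11)=-4, clip(5,-4,11)=5, clip(-4,-4,11)=-4, clip(-19,-4,11)=-4, clip(-16,-4,11)=-4, clip(14,-4,11)=11 -> [-4, 5, -4, -4, -4, 11]
Stage 6 (OFFSET -1): -4+-1=-5, 5+-1=4, -4+-1=-5, -4+-1=-5, -4+-1=-5, 11+-1=10 -> [-5, 4, -5, -5, -5, 10]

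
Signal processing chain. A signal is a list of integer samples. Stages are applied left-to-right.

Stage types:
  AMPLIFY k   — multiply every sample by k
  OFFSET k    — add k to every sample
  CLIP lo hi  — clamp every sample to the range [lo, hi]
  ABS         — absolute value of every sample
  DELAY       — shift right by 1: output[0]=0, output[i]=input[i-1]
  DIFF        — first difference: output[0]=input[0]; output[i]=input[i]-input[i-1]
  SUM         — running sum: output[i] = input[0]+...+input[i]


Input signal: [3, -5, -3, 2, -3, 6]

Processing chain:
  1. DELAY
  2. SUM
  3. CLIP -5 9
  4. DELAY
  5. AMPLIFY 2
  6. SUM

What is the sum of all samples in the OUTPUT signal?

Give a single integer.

Answer: -14

Derivation:
Input: [3, -5, -3, 2, -3, 6]
Stage 1 (DELAY): [0, 3, -5, -3, 2, -3] = [0, 3, -5, -3, 2, -3] -> [0, 3, -5, -3, 2, -3]
Stage 2 (SUM): sum[0..0]=0, sum[0..1]=3, sum[0..2]=-2, sum[0..3]=-5, sum[0..4]=-3, sum[0..5]=-6 -> [0, 3, -2, -5, -3, -6]
Stage 3 (CLIP -5 9): clip(0,-5,9)=0, clip(3,-5,9)=3, clip(-2,-5,9)=-2, clip(-5,-5,9)=-5, clip(-3,-5,9)=-3, clip(-6,-5,9)=-5 -> [0, 3, -2, -5, -3, -5]
Stage 4 (DELAY): [0, 0, 3, -2, -5, -3] = [0, 0, 3, -2, -5, -3] -> [0, 0, 3, -2, -5, -3]
Stage 5 (AMPLIFY 2): 0*2=0, 0*2=0, 3*2=6, -2*2=-4, -5*2=-10, -3*2=-6 -> [0, 0, 6, -4, -10, -6]
Stage 6 (SUM): sum[0..0]=0, sum[0..1]=0, sum[0..2]=6, sum[0..3]=2, sum[0..4]=-8, sum[0..5]=-14 -> [0, 0, 6, 2, -8, -14]
Output sum: -14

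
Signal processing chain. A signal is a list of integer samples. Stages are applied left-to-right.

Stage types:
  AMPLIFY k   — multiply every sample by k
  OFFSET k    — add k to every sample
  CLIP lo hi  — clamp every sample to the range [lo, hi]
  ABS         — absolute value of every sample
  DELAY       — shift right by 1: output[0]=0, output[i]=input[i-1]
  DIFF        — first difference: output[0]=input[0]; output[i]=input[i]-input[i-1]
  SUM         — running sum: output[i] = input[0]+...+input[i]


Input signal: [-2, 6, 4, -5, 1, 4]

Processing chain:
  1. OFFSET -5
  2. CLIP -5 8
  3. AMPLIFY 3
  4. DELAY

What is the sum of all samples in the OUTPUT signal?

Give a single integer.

Input: [-2, 6, 4, -5, 1, 4]
Stage 1 (OFFSET -5): -2+-5=-7, 6+-5=1, 4+-5=-1, -5+-5=-10, 1+-5=-4, 4+-5=-1 -> [-7, 1, -1, -10, -4, -1]
Stage 2 (CLIP -5 8): clip(-7,-5,8)=-5, clip(1,-5,8)=1, clip(-1,-5,8)=-1, clip(-10,-5,8)=-5, clip(-4,-5,8)=-4, clip(-1,-5,8)=-1 -> [-5, 1, -1, -5, -4, -1]
Stage 3 (AMPLIFY 3): -5*3=-15, 1*3=3, -1*3=-3, -5*3=-15, -4*3=-12, -1*3=-3 -> [-15, 3, -3, -15, -12, -3]
Stage 4 (DELAY): [0, -15, 3, -3, -15, -12] = [0, -15, 3, -3, -15, -12] -> [0, -15, 3, -3, -15, -12]
Output sum: -42

Answer: -42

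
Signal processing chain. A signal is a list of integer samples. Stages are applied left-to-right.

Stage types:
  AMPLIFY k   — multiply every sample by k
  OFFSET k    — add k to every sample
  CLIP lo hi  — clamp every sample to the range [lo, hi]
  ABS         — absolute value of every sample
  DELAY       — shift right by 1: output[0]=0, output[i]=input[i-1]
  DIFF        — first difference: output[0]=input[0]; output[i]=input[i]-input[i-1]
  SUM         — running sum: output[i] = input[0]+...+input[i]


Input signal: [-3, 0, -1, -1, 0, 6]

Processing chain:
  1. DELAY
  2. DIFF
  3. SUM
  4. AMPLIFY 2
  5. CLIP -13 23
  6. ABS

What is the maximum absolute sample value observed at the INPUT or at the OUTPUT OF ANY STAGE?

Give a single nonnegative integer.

Input: [-3, 0, -1, -1, 0, 6] (max |s|=6)
Stage 1 (DELAY): [0, -3, 0, -1, -1, 0] = [0, -3, 0, -1, -1, 0] -> [0, -3, 0, -1, -1, 0] (max |s|=3)
Stage 2 (DIFF): s[0]=0, -3-0=-3, 0--3=3, -1-0=-1, -1--1=0, 0--1=1 -> [0, -3, 3, -1, 0, 1] (max |s|=3)
Stage 3 (SUM): sum[0..0]=0, sum[0..1]=-3, sum[0..2]=0, sum[0..3]=-1, sum[0..4]=-1, sum[0..5]=0 -> [0, -3, 0, -1, -1, 0] (max |s|=3)
Stage 4 (AMPLIFY 2): 0*2=0, -3*2=-6, 0*2=0, -1*2=-2, -1*2=-2, 0*2=0 -> [0, -6, 0, -2, -2, 0] (max |s|=6)
Stage 5 (CLIP -13 23): clip(0,-13,23)=0, clip(-6,-13,23)=-6, clip(0,-13,23)=0, clip(-2,-13,23)=-2, clip(-2,-13,23)=-2, clip(0,-13,23)=0 -> [0, -6, 0, -2, -2, 0] (max |s|=6)
Stage 6 (ABS): |0|=0, |-6|=6, |0|=0, |-2|=2, |-2|=2, |0|=0 -> [0, 6, 0, 2, 2, 0] (max |s|=6)
Overall max amplitude: 6

Answer: 6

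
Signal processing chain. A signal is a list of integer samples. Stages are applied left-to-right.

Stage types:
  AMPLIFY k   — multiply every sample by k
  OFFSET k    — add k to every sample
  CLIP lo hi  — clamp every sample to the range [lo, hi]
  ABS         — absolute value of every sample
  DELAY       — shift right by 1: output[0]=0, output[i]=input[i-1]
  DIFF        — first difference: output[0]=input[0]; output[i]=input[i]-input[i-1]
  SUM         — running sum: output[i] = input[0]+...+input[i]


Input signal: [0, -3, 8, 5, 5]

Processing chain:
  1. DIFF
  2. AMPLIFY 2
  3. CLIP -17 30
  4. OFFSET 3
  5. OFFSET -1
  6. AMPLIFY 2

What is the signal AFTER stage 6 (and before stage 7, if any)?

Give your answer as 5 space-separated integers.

Answer: 4 -8 48 -8 4

Derivation:
Input: [0, -3, 8, 5, 5]
Stage 1 (DIFF): s[0]=0, -3-0=-3, 8--3=11, 5-8=-3, 5-5=0 -> [0, -3, 11, -3, 0]
Stage 2 (AMPLIFY 2): 0*2=0, -3*2=-6, 11*2=22, -3*2=-6, 0*2=0 -> [0, -6, 22, -6, 0]
Stage 3 (CLIP -17 30): clip(0,-17,30)=0, clip(-6,-17,30)=-6, clip(22,-17,30)=22, clip(-6,-17,30)=-6, clip(0,-17,30)=0 -> [0, -6, 22, -6, 0]
Stage 4 (OFFSET 3): 0+3=3, -6+3=-3, 22+3=25, -6+3=-3, 0+3=3 -> [3, -3, 25, -3, 3]
Stage 5 (OFFSET -1): 3+-1=2, -3+-1=-4, 25+-1=24, -3+-1=-4, 3+-1=2 -> [2, -4, 24, -4, 2]
Stage 6 (AMPLIFY 2): 2*2=4, -4*2=-8, 24*2=48, -4*2=-8, 2*2=4 -> [4, -8, 48, -8, 4]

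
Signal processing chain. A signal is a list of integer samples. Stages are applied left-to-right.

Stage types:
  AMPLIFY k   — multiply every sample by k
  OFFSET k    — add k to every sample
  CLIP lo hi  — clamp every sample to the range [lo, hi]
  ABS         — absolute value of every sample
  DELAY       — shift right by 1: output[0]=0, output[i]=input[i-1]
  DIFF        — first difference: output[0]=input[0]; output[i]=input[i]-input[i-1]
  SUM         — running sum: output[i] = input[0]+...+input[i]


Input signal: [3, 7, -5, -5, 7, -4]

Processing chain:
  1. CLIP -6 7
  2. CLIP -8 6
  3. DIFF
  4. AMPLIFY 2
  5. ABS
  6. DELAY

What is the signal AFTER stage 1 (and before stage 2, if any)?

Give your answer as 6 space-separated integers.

Answer: 3 7 -5 -5 7 -4

Derivation:
Input: [3, 7, -5, -5, 7, -4]
Stage 1 (CLIP -6 7): clip(3,-6,7)=3, clip(7,-6,7)=7, clip(-5,-6,7)=-5, clip(-5,-6,7)=-5, clip(7,-6,7)=7, clip(-4,-6,7)=-4 -> [3, 7, -5, -5, 7, -4]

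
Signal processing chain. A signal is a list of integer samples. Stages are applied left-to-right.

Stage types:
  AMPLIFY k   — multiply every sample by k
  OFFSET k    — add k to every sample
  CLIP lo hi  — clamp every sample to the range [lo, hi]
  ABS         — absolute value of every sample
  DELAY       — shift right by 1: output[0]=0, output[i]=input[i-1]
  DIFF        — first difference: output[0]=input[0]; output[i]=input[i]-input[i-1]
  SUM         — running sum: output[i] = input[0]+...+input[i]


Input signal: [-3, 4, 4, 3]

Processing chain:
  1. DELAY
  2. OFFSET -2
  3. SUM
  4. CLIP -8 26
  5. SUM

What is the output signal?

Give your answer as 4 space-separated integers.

Input: [-3, 4, 4, 3]
Stage 1 (DELAY): [0, -3, 4, 4] = [0, -3, 4, 4] -> [0, -3, 4, 4]
Stage 2 (OFFSET -2): 0+-2=-2, -3+-2=-5, 4+-2=2, 4+-2=2 -> [-2, -5, 2, 2]
Stage 3 (SUM): sum[0..0]=-2, sum[0..1]=-7, sum[0..2]=-5, sum[0..3]=-3 -> [-2, -7, -5, -3]
Stage 4 (CLIP -8 26): clip(-2,-8,26)=-2, clip(-7,-8,26)=-7, clip(-5,-8,26)=-5, clip(-3,-8,26)=-3 -> [-2, -7, -5, -3]
Stage 5 (SUM): sum[0..0]=-2, sum[0..1]=-9, sum[0..2]=-14, sum[0..3]=-17 -> [-2, -9, -14, -17]

Answer: -2 -9 -14 -17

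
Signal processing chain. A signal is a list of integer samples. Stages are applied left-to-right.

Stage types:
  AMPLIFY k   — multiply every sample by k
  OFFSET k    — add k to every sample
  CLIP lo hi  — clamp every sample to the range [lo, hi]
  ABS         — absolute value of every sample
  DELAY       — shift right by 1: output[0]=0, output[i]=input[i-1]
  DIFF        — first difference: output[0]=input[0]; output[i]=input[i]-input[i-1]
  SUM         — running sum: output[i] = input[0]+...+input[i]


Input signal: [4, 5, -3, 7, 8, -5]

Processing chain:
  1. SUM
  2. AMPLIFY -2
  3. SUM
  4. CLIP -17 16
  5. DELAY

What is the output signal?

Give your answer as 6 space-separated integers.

Input: [4, 5, -3, 7, 8, -5]
Stage 1 (SUM): sum[0..0]=4, sum[0..1]=9, sum[0..2]=6, sum[0..3]=13, sum[0..4]=21, sum[0..5]=16 -> [4, 9, 6, 13, 21, 16]
Stage 2 (AMPLIFY -2): 4*-2=-8, 9*-2=-18, 6*-2=-12, 13*-2=-26, 21*-2=-42, 16*-2=-32 -> [-8, -18, -12, -26, -42, -32]
Stage 3 (SUM): sum[0..0]=-8, sum[0..1]=-26, sum[0..2]=-38, sum[0..3]=-64, sum[0..4]=-106, sum[0..5]=-138 -> [-8, -26, -38, -64, -106, -138]
Stage 4 (CLIP -17 16): clip(-8,-17,16)=-8, clip(-26,-17,16)=-17, clip(-38,-17,16)=-17, clip(-64,-17,16)=-17, clip(-106,-17,16)=-17, clip(-138,-17,16)=-17 -> [-8, -17, -17, -17, -17, -17]
Stage 5 (DELAY): [0, -8, -17, -17, -17, -17] = [0, -8, -17, -17, -17, -17] -> [0, -8, -17, -17, -17, -17]

Answer: 0 -8 -17 -17 -17 -17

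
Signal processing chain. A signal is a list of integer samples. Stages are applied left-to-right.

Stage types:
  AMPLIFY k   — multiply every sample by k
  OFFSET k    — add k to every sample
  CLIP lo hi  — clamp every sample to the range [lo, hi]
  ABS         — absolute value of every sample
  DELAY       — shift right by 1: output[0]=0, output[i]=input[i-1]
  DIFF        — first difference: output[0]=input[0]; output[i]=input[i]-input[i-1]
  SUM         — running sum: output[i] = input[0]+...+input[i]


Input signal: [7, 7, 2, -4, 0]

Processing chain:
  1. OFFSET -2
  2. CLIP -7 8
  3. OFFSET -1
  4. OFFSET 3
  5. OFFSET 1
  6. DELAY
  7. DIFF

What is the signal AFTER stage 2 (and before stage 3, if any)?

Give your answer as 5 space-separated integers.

Input: [7, 7, 2, -4, 0]
Stage 1 (OFFSET -2): 7+-2=5, 7+-2=5, 2+-2=0, -4+-2=-6, 0+-2=-2 -> [5, 5, 0, -6, -2]
Stage 2 (CLIP -7 8): clip(5,-7,8)=5, clip(5,-7,8)=5, clip(0,-7,8)=0, clip(-6,-7,8)=-6, clip(-2,-7,8)=-2 -> [5, 5, 0, -6, -2]

Answer: 5 5 0 -6 -2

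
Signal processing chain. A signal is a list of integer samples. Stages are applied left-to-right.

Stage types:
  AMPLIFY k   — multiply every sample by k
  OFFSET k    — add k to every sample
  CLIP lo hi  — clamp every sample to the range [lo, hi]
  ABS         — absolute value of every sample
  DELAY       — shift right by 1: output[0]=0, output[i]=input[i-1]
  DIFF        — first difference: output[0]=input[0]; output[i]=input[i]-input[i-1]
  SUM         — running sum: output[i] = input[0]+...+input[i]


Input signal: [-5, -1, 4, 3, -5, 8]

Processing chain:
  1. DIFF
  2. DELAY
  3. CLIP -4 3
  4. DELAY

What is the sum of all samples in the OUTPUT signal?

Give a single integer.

Answer: 1

Derivation:
Input: [-5, -1, 4, 3, -5, 8]
Stage 1 (DIFF): s[0]=-5, -1--5=4, 4--1=5, 3-4=-1, -5-3=-8, 8--5=13 -> [-5, 4, 5, -1, -8, 13]
Stage 2 (DELAY): [0, -5, 4, 5, -1, -8] = [0, -5, 4, 5, -1, -8] -> [0, -5, 4, 5, -1, -8]
Stage 3 (CLIP -4 3): clip(0,-4,3)=0, clip(-5,-4,3)=-4, clip(4,-4,3)=3, clip(5,-4,3)=3, clip(-1,-4,3)=-1, clip(-8,-4,3)=-4 -> [0, -4, 3, 3, -1, -4]
Stage 4 (DELAY): [0, 0, -4, 3, 3, -1] = [0, 0, -4, 3, 3, -1] -> [0, 0, -4, 3, 3, -1]
Output sum: 1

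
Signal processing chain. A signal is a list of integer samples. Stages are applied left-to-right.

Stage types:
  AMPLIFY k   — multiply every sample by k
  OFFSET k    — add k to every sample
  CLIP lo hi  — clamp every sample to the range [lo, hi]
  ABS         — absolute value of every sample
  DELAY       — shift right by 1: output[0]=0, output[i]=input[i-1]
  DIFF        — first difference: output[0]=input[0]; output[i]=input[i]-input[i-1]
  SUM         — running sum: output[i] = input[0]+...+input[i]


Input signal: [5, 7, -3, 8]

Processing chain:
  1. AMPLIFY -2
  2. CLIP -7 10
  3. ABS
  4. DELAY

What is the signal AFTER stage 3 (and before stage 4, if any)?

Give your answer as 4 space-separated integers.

Answer: 7 7 6 7

Derivation:
Input: [5, 7, -3, 8]
Stage 1 (AMPLIFY -2): 5*-2=-10, 7*-2=-14, -3*-2=6, 8*-2=-16 -> [-10, -14, 6, -16]
Stage 2 (CLIP -7 10): clip(-10,-7,10)=-7, clip(-14,-7,10)=-7, clip(6,-7,10)=6, clip(-16,-7,10)=-7 -> [-7, -7, 6, -7]
Stage 3 (ABS): |-7|=7, |-7|=7, |6|=6, |-7|=7 -> [7, 7, 6, 7]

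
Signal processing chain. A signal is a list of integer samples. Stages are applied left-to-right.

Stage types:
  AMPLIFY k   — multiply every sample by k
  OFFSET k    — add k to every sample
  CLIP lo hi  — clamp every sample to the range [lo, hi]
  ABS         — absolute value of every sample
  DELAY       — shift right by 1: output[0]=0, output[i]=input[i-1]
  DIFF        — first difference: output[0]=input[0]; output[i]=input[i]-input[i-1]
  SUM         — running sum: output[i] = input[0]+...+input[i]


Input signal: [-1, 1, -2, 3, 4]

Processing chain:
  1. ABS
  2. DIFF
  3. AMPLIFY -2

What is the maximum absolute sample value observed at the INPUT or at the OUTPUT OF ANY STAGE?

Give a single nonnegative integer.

Answer: 4

Derivation:
Input: [-1, 1, -2, 3, 4] (max |s|=4)
Stage 1 (ABS): |-1|=1, |1|=1, |-2|=2, |3|=3, |4|=4 -> [1, 1, 2, 3, 4] (max |s|=4)
Stage 2 (DIFF): s[0]=1, 1-1=0, 2-1=1, 3-2=1, 4-3=1 -> [1, 0, 1, 1, 1] (max |s|=1)
Stage 3 (AMPLIFY -2): 1*-2=-2, 0*-2=0, 1*-2=-2, 1*-2=-2, 1*-2=-2 -> [-2, 0, -2, -2, -2] (max |s|=2)
Overall max amplitude: 4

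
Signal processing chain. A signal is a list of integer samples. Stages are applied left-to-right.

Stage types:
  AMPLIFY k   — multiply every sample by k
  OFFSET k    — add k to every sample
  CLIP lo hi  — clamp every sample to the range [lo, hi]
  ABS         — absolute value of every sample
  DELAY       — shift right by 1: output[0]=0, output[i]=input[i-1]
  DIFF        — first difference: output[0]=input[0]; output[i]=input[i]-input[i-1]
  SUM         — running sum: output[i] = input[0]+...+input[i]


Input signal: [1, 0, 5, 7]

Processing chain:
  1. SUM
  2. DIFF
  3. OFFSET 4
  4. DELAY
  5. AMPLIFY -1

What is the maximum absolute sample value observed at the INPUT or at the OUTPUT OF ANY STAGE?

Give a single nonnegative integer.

Answer: 13

Derivation:
Input: [1, 0, 5, 7] (max |s|=7)
Stage 1 (SUM): sum[0..0]=1, sum[0..1]=1, sum[0..2]=6, sum[0..3]=13 -> [1, 1, 6, 13] (max |s|=13)
Stage 2 (DIFF): s[0]=1, 1-1=0, 6-1=5, 13-6=7 -> [1, 0, 5, 7] (max |s|=7)
Stage 3 (OFFSET 4): 1+4=5, 0+4=4, 5+4=9, 7+4=11 -> [5, 4, 9, 11] (max |s|=11)
Stage 4 (DELAY): [0, 5, 4, 9] = [0, 5, 4, 9] -> [0, 5, 4, 9] (max |s|=9)
Stage 5 (AMPLIFY -1): 0*-1=0, 5*-1=-5, 4*-1=-4, 9*-1=-9 -> [0, -5, -4, -9] (max |s|=9)
Overall max amplitude: 13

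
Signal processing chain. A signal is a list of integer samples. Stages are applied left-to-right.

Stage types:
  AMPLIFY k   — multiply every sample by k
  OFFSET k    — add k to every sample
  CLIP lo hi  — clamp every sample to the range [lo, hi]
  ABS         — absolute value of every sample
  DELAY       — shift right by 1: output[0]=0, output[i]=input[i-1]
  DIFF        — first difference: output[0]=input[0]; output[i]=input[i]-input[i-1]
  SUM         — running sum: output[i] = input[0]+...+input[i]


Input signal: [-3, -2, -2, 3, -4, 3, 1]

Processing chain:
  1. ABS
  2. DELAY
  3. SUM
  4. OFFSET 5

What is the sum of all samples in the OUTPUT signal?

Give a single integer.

Answer: 91

Derivation:
Input: [-3, -2, -2, 3, -4, 3, 1]
Stage 1 (ABS): |-3|=3, |-2|=2, |-2|=2, |3|=3, |-4|=4, |3|=3, |1|=1 -> [3, 2, 2, 3, 4, 3, 1]
Stage 2 (DELAY): [0, 3, 2, 2, 3, 4, 3] = [0, 3, 2, 2, 3, 4, 3] -> [0, 3, 2, 2, 3, 4, 3]
Stage 3 (SUM): sum[0..0]=0, sum[0..1]=3, sum[0..2]=5, sum[0..3]=7, sum[0..4]=10, sum[0..5]=14, sum[0..6]=17 -> [0, 3, 5, 7, 10, 14, 17]
Stage 4 (OFFSET 5): 0+5=5, 3+5=8, 5+5=10, 7+5=12, 10+5=15, 14+5=19, 17+5=22 -> [5, 8, 10, 12, 15, 19, 22]
Output sum: 91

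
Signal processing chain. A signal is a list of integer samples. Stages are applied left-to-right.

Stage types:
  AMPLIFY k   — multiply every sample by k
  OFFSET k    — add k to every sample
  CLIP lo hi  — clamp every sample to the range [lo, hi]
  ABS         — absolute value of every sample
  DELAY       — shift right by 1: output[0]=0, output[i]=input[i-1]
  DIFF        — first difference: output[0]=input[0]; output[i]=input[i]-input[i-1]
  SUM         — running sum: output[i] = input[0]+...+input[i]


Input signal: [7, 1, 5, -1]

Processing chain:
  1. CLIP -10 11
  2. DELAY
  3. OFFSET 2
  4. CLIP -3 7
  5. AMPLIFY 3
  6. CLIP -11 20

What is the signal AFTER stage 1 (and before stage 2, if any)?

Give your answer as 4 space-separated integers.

Input: [7, 1, 5, -1]
Stage 1 (CLIP -10 11): clip(7,-10,11)=7, clip(1,-10,11)=1, clip(5,-10,11)=5, clip(-1,-10,11)=-1 -> [7, 1, 5, -1]

Answer: 7 1 5 -1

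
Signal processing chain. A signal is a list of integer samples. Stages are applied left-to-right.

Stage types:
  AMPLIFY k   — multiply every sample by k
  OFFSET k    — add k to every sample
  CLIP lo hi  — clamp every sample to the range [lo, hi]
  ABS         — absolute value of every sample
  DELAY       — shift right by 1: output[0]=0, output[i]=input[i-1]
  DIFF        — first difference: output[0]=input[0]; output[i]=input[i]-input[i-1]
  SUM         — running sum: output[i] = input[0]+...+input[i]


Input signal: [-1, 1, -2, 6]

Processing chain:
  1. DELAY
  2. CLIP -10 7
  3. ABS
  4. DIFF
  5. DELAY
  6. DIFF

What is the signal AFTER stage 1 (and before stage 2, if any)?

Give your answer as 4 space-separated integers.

Input: [-1, 1, -2, 6]
Stage 1 (DELAY): [0, -1, 1, -2] = [0, -1, 1, -2] -> [0, -1, 1, -2]

Answer: 0 -1 1 -2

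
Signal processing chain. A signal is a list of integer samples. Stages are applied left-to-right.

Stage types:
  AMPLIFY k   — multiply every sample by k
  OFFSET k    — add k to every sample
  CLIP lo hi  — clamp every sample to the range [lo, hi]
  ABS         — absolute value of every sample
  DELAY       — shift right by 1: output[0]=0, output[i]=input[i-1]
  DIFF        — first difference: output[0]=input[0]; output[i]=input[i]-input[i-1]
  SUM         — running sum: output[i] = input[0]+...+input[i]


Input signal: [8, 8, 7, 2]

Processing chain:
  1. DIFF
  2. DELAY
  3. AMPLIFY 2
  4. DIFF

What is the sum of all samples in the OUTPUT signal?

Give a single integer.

Input: [8, 8, 7, 2]
Stage 1 (DIFF): s[0]=8, 8-8=0, 7-8=-1, 2-7=-5 -> [8, 0, -1, -5]
Stage 2 (DELAY): [0, 8, 0, -1] = [0, 8, 0, -1] -> [0, 8, 0, -1]
Stage 3 (AMPLIFY 2): 0*2=0, 8*2=16, 0*2=0, -1*2=-2 -> [0, 16, 0, -2]
Stage 4 (DIFF): s[0]=0, 16-0=16, 0-16=-16, -2-0=-2 -> [0, 16, -16, -2]
Output sum: -2

Answer: -2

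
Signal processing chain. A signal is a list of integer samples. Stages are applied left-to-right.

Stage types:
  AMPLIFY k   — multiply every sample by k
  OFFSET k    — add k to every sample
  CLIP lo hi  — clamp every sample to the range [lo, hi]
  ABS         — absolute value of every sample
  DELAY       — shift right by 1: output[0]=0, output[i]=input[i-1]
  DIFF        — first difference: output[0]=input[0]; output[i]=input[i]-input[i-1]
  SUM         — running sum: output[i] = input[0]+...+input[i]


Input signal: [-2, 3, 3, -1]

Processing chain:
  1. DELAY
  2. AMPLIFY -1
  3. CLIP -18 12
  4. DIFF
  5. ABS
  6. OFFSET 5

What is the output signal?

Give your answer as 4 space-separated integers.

Input: [-2, 3, 3, -1]
Stage 1 (DELAY): [0, -2, 3, 3] = [0, -2, 3, 3] -> [0, -2, 3, 3]
Stage 2 (AMPLIFY -1): 0*-1=0, -2*-1=2, 3*-1=-3, 3*-1=-3 -> [0, 2, -3, -3]
Stage 3 (CLIP -18 12): clip(0,-18,12)=0, clip(2,-18,12)=2, clip(-3,-18,12)=-3, clip(-3,-18,12)=-3 -> [0, 2, -3, -3]
Stage 4 (DIFF): s[0]=0, 2-0=2, -3-2=-5, -3--3=0 -> [0, 2, -5, 0]
Stage 5 (ABS): |0|=0, |2|=2, |-5|=5, |0|=0 -> [0, 2, 5, 0]
Stage 6 (OFFSET 5): 0+5=5, 2+5=7, 5+5=10, 0+5=5 -> [5, 7, 10, 5]

Answer: 5 7 10 5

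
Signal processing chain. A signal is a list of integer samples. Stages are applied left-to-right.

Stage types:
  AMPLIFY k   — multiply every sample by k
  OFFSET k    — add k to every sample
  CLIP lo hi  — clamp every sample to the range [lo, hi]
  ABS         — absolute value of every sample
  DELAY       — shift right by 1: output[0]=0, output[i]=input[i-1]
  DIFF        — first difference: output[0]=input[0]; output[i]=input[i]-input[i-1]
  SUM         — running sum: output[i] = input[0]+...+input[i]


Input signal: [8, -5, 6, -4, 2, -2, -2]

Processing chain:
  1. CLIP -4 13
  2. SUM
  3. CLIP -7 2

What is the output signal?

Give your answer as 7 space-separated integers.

Input: [8, -5, 6, -4, 2, -2, -2]
Stage 1 (CLIP -4 13): clip(8,-4,13)=8, clip(-5,-4,13)=-4, clip(6,-4,13)=6, clip(-4,-4,13)=-4, clip(2,-4,13)=2, clip(-2,-4,13)=-2, clip(-2,-4,13)=-2 -> [8, -4, 6, -4, 2, -2, -2]
Stage 2 (SUM): sum[0..0]=8, sum[0..1]=4, sum[0..2]=10, sum[0..3]=6, sum[0..4]=8, sum[0..5]=6, sum[0..6]=4 -> [8, 4, 10, 6, 8, 6, 4]
Stage 3 (CLIP -7 2): clip(8,-7,2)=2, clip(4,-7,2)=2, clip(10,-7,2)=2, clip(6,-7,2)=2, clip(8,-7,2)=2, clip(6,-7,2)=2, clip(4,-7,2)=2 -> [2, 2, 2, 2, 2, 2, 2]

Answer: 2 2 2 2 2 2 2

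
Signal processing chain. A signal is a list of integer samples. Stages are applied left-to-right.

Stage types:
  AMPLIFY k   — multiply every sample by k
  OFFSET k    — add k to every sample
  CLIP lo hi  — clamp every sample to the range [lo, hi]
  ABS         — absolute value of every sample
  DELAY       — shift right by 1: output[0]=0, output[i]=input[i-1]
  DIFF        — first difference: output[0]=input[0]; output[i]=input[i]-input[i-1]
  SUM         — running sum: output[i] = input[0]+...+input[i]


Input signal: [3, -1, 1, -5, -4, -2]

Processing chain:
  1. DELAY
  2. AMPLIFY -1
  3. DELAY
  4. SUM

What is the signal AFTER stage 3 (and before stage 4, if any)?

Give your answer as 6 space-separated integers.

Answer: 0 0 -3 1 -1 5

Derivation:
Input: [3, -1, 1, -5, -4, -2]
Stage 1 (DELAY): [0, 3, -1, 1, -5, -4] = [0, 3, -1, 1, -5, -4] -> [0, 3, -1, 1, -5, -4]
Stage 2 (AMPLIFY -1): 0*-1=0, 3*-1=-3, -1*-1=1, 1*-1=-1, -5*-1=5, -4*-1=4 -> [0, -3, 1, -1, 5, 4]
Stage 3 (DELAY): [0, 0, -3, 1, -1, 5] = [0, 0, -3, 1, -1, 5] -> [0, 0, -3, 1, -1, 5]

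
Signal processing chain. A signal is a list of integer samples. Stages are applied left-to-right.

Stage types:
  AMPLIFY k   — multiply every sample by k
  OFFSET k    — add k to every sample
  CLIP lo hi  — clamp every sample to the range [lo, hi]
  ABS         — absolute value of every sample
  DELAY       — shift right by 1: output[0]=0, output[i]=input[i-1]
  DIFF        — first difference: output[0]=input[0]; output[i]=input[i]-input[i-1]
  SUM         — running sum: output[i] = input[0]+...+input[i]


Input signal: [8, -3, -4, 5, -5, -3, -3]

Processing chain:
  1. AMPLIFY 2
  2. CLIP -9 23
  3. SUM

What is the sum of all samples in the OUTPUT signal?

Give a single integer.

Input: [8, -3, -4, 5, -5, -3, -3]
Stage 1 (AMPLIFY 2): 8*2=16, -3*2=-6, -4*2=-8, 5*2=10, -5*2=-10, -3*2=-6, -3*2=-6 -> [16, -6, -8, 10, -10, -6, -6]
Stage 2 (CLIP -9 23): clip(16,-9,23)=16, clip(-6,-9,23)=-6, clip(-8,-9,23)=-8, clip(10,-9,23)=10, clip(-10,-9,23)=-9, clip(-6,-9,23)=-6, clip(-6,-9,23)=-6 -> [16, -6, -8, 10, -9, -6, -6]
Stage 3 (SUM): sum[0..0]=16, sum[0..1]=10, sum[0..2]=2, sum[0..3]=12, sum[0..4]=3, sum[0..5]=-3, sum[0..6]=-9 -> [16, 10, 2, 12, 3, -3, -9]
Output sum: 31

Answer: 31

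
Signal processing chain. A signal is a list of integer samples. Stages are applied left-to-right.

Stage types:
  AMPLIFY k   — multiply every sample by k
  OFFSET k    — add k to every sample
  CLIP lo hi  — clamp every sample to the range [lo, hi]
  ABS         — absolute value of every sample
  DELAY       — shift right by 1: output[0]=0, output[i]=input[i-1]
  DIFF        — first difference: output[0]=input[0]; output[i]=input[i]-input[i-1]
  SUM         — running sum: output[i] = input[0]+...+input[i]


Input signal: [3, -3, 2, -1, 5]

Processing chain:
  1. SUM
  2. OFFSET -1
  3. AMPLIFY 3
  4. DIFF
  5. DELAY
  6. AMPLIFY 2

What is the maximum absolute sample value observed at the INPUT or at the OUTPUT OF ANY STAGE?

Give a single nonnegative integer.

Input: [3, -3, 2, -1, 5] (max |s|=5)
Stage 1 (SUM): sum[0..0]=3, sum[0..1]=0, sum[0..2]=2, sum[0..3]=1, sum[0..4]=6 -> [3, 0, 2, 1, 6] (max |s|=6)
Stage 2 (OFFSET -1): 3+-1=2, 0+-1=-1, 2+-1=1, 1+-1=0, 6+-1=5 -> [2, -1, 1, 0, 5] (max |s|=5)
Stage 3 (AMPLIFY 3): 2*3=6, -1*3=-3, 1*3=3, 0*3=0, 5*3=15 -> [6, -3, 3, 0, 15] (max |s|=15)
Stage 4 (DIFF): s[0]=6, -3-6=-9, 3--3=6, 0-3=-3, 15-0=15 -> [6, -9, 6, -3, 15] (max |s|=15)
Stage 5 (DELAY): [0, 6, -9, 6, -3] = [0, 6, -9, 6, -3] -> [0, 6, -9, 6, -3] (max |s|=9)
Stage 6 (AMPLIFY 2): 0*2=0, 6*2=12, -9*2=-18, 6*2=12, -3*2=-6 -> [0, 12, -18, 12, -6] (max |s|=18)
Overall max amplitude: 18

Answer: 18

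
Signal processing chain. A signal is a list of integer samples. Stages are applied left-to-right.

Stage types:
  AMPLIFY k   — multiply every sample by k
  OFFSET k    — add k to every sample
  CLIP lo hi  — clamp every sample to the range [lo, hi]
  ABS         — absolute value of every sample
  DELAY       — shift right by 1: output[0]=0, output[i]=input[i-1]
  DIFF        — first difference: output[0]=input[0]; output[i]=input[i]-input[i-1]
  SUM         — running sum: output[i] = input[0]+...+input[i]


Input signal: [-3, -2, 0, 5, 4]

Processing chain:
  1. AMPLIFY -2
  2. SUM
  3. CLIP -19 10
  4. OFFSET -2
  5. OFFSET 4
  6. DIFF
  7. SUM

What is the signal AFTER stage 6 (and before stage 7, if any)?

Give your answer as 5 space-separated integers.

Answer: 8 4 0 -10 -8

Derivation:
Input: [-3, -2, 0, 5, 4]
Stage 1 (AMPLIFY -2): -3*-2=6, -2*-2=4, 0*-2=0, 5*-2=-10, 4*-2=-8 -> [6, 4, 0, -10, -8]
Stage 2 (SUM): sum[0..0]=6, sum[0..1]=10, sum[0..2]=10, sum[0..3]=0, sum[0..4]=-8 -> [6, 10, 10, 0, -8]
Stage 3 (CLIP -19 10): clip(6,-19,10)=6, clip(10,-19,10)=10, clip(10,-19,10)=10, clip(0,-19,10)=0, clip(-8,-19,10)=-8 -> [6, 10, 10, 0, -8]
Stage 4 (OFFSET -2): 6+-2=4, 10+-2=8, 10+-2=8, 0+-2=-2, -8+-2=-10 -> [4, 8, 8, -2, -10]
Stage 5 (OFFSET 4): 4+4=8, 8+4=12, 8+4=12, -2+4=2, -10+4=-6 -> [8, 12, 12, 2, -6]
Stage 6 (DIFF): s[0]=8, 12-8=4, 12-12=0, 2-12=-10, -6-2=-8 -> [8, 4, 0, -10, -8]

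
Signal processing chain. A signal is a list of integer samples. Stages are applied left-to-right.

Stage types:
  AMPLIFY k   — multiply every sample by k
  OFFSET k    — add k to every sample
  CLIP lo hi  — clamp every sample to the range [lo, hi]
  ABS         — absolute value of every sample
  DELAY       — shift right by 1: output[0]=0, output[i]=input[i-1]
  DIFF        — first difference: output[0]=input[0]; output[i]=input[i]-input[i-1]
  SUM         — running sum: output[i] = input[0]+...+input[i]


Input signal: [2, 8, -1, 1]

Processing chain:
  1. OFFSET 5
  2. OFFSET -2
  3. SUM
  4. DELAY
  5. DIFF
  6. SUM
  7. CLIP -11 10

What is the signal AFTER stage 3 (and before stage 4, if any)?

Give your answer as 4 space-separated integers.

Input: [2, 8, -1, 1]
Stage 1 (OFFSET 5): 2+5=7, 8+5=13, -1+5=4, 1+5=6 -> [7, 13, 4, 6]
Stage 2 (OFFSET -2): 7+-2=5, 13+-2=11, 4+-2=2, 6+-2=4 -> [5, 11, 2, 4]
Stage 3 (SUM): sum[0..0]=5, sum[0..1]=16, sum[0..2]=18, sum[0..3]=22 -> [5, 16, 18, 22]

Answer: 5 16 18 22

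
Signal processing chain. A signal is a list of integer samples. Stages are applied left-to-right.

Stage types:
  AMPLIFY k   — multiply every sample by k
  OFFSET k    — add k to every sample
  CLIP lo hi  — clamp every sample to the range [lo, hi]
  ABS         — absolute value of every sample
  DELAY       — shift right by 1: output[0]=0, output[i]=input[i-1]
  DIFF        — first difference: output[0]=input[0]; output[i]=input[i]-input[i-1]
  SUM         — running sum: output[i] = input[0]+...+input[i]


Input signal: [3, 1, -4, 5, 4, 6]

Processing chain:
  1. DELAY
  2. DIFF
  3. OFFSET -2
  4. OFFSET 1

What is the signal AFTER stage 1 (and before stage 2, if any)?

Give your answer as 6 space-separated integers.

Input: [3, 1, -4, 5, 4, 6]
Stage 1 (DELAY): [0, 3, 1, -4, 5, 4] = [0, 3, 1, -4, 5, 4] -> [0, 3, 1, -4, 5, 4]

Answer: 0 3 1 -4 5 4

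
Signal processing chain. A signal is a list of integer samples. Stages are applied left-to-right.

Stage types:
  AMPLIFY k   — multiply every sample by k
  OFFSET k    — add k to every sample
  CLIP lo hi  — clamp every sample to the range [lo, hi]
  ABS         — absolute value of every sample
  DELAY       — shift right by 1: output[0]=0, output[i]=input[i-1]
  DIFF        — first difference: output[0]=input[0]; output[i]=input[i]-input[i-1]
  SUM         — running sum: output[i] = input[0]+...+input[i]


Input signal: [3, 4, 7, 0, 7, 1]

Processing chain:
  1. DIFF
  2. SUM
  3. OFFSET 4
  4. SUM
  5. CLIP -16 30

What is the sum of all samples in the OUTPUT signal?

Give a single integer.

Answer: 138

Derivation:
Input: [3, 4, 7, 0, 7, 1]
Stage 1 (DIFF): s[0]=3, 4-3=1, 7-4=3, 0-7=-7, 7-0=7, 1-7=-6 -> [3, 1, 3, -7, 7, -6]
Stage 2 (SUM): sum[0..0]=3, sum[0..1]=4, sum[0..2]=7, sum[0..3]=0, sum[0..4]=7, sum[0..5]=1 -> [3, 4, 7, 0, 7, 1]
Stage 3 (OFFSET 4): 3+4=7, 4+4=8, 7+4=11, 0+4=4, 7+4=11, 1+4=5 -> [7, 8, 11, 4, 11, 5]
Stage 4 (SUM): sum[0..0]=7, sum[0..1]=15, sum[0..2]=26, sum[0..3]=30, sum[0..4]=41, sum[0..5]=46 -> [7, 15, 26, 30, 41, 46]
Stage 5 (CLIP -16 30): clip(7,-16,30)=7, clip(15,-16,30)=15, clip(26,-16,30)=26, clip(30,-16,30)=30, clip(41,-16,30)=30, clip(46,-16,30)=30 -> [7, 15, 26, 30, 30, 30]
Output sum: 138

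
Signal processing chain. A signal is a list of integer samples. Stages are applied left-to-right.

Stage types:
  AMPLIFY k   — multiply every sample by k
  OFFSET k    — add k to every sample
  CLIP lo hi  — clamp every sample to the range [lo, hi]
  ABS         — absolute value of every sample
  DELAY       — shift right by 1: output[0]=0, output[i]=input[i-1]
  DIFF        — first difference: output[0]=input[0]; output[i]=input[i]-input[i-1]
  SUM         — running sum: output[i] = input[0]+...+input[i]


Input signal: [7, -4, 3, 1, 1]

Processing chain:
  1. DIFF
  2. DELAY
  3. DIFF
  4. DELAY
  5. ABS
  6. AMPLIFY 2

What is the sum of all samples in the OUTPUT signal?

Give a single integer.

Input: [7, -4, 3, 1, 1]
Stage 1 (DIFF): s[0]=7, -4-7=-11, 3--4=7, 1-3=-2, 1-1=0 -> [7, -11, 7, -2, 0]
Stage 2 (DELAY): [0, 7, -11, 7, -2] = [0, 7, -11, 7, -2] -> [0, 7, -11, 7, -2]
Stage 3 (DIFF): s[0]=0, 7-0=7, -11-7=-18, 7--11=18, -2-7=-9 -> [0, 7, -18, 18, -9]
Stage 4 (DELAY): [0, 0, 7, -18, 18] = [0, 0, 7, -18, 18] -> [0, 0, 7, -18, 18]
Stage 5 (ABS): |0|=0, |0|=0, |7|=7, |-18|=18, |18|=18 -> [0, 0, 7, 18, 18]
Stage 6 (AMPLIFY 2): 0*2=0, 0*2=0, 7*2=14, 18*2=36, 18*2=36 -> [0, 0, 14, 36, 36]
Output sum: 86

Answer: 86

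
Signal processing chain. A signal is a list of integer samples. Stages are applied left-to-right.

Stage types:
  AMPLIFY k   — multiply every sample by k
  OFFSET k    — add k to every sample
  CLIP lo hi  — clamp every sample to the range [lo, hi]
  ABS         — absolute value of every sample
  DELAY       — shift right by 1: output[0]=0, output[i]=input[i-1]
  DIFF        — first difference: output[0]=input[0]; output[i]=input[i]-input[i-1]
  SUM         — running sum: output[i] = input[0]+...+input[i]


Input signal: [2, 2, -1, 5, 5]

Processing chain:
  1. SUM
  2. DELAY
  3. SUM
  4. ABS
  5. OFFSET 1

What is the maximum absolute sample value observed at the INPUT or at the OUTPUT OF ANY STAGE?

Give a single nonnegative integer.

Answer: 18

Derivation:
Input: [2, 2, -1, 5, 5] (max |s|=5)
Stage 1 (SUM): sum[0..0]=2, sum[0..1]=4, sum[0..2]=3, sum[0..3]=8, sum[0..4]=13 -> [2, 4, 3, 8, 13] (max |s|=13)
Stage 2 (DELAY): [0, 2, 4, 3, 8] = [0, 2, 4, 3, 8] -> [0, 2, 4, 3, 8] (max |s|=8)
Stage 3 (SUM): sum[0..0]=0, sum[0..1]=2, sum[0..2]=6, sum[0..3]=9, sum[0..4]=17 -> [0, 2, 6, 9, 17] (max |s|=17)
Stage 4 (ABS): |0|=0, |2|=2, |6|=6, |9|=9, |17|=17 -> [0, 2, 6, 9, 17] (max |s|=17)
Stage 5 (OFFSET 1): 0+1=1, 2+1=3, 6+1=7, 9+1=10, 17+1=18 -> [1, 3, 7, 10, 18] (max |s|=18)
Overall max amplitude: 18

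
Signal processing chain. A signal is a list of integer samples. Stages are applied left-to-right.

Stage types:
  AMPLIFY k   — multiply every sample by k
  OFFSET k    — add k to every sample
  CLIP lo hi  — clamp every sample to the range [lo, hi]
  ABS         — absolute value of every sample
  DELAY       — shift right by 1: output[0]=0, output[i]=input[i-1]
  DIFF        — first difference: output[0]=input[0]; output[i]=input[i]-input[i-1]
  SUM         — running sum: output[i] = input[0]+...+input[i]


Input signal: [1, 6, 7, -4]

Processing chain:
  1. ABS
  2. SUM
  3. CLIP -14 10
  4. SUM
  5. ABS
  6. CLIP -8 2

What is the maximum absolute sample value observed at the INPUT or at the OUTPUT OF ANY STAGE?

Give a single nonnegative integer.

Answer: 28

Derivation:
Input: [1, 6, 7, -4] (max |s|=7)
Stage 1 (ABS): |1|=1, |6|=6, |7|=7, |-4|=4 -> [1, 6, 7, 4] (max |s|=7)
Stage 2 (SUM): sum[0..0]=1, sum[0..1]=7, sum[0..2]=14, sum[0..3]=18 -> [1, 7, 14, 18] (max |s|=18)
Stage 3 (CLIP -14 10): clip(1,-14,10)=1, clip(7,-14,10)=7, clip(14,-14,10)=10, clip(18,-14,10)=10 -> [1, 7, 10, 10] (max |s|=10)
Stage 4 (SUM): sum[0..0]=1, sum[0..1]=8, sum[0..2]=18, sum[0..3]=28 -> [1, 8, 18, 28] (max |s|=28)
Stage 5 (ABS): |1|=1, |8|=8, |18|=18, |28|=28 -> [1, 8, 18, 28] (max |s|=28)
Stage 6 (CLIP -8 2): clip(1,-8,2)=1, clip(8,-8,2)=2, clip(18,-8,2)=2, clip(28,-8,2)=2 -> [1, 2, 2, 2] (max |s|=2)
Overall max amplitude: 28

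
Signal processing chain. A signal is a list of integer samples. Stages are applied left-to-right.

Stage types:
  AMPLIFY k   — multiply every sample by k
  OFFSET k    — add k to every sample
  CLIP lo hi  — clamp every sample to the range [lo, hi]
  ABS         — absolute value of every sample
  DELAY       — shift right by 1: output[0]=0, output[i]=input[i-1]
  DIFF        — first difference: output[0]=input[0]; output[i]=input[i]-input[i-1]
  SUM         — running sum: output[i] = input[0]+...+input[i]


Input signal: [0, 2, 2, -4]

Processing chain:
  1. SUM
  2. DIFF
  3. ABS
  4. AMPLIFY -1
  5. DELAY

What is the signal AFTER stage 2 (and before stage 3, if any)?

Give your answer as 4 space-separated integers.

Answer: 0 2 2 -4

Derivation:
Input: [0, 2, 2, -4]
Stage 1 (SUM): sum[0..0]=0, sum[0..1]=2, sum[0..2]=4, sum[0..3]=0 -> [0, 2, 4, 0]
Stage 2 (DIFF): s[0]=0, 2-0=2, 4-2=2, 0-4=-4 -> [0, 2, 2, -4]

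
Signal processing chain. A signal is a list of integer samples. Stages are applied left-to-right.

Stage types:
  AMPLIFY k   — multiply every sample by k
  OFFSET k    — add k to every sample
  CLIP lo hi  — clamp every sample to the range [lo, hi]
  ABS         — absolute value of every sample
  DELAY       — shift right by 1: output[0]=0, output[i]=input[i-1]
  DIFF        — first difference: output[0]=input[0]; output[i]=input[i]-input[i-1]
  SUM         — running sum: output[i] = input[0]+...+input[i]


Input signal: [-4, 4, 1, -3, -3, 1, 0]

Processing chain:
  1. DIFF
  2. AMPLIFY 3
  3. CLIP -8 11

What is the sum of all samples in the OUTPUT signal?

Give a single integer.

Answer: -5

Derivation:
Input: [-4, 4, 1, -3, -3, 1, 0]
Stage 1 (DIFF): s[0]=-4, 4--4=8, 1-4=-3, -3-1=-4, -3--3=0, 1--3=4, 0-1=-1 -> [-4, 8, -3, -4, 0, 4, -1]
Stage 2 (AMPLIFY 3): -4*3=-12, 8*3=24, -3*3=-9, -4*3=-12, 0*3=0, 4*3=12, -1*3=-3 -> [-12, 24, -9, -12, 0, 12, -3]
Stage 3 (CLIP -8 11): clip(-12,-8,11)=-8, clip(24,-8,11)=11, clip(-9,-8,11)=-8, clip(-12,-8,11)=-8, clip(0,-8,11)=0, clip(12,-8,11)=11, clip(-3,-8,11)=-3 -> [-8, 11, -8, -8, 0, 11, -3]
Output sum: -5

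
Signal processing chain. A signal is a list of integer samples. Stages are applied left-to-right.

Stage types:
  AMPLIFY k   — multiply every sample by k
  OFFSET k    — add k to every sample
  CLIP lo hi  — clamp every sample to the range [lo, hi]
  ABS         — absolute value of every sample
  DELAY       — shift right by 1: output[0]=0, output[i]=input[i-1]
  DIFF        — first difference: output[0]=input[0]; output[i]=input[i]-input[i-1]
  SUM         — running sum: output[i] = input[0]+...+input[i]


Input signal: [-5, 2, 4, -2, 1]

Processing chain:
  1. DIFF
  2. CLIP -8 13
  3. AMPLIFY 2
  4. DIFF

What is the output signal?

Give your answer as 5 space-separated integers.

Answer: -10 24 -10 -16 18

Derivation:
Input: [-5, 2, 4, -2, 1]
Stage 1 (DIFF): s[0]=-5, 2--5=7, 4-2=2, -2-4=-6, 1--2=3 -> [-5, 7, 2, -6, 3]
Stage 2 (CLIP -8 13): clip(-5,-8,13)=-5, clip(7,-8,13)=7, clip(2,-8,13)=2, clip(-6,-8,13)=-6, clip(3,-8,13)=3 -> [-5, 7, 2, -6, 3]
Stage 3 (AMPLIFY 2): -5*2=-10, 7*2=14, 2*2=4, -6*2=-12, 3*2=6 -> [-10, 14, 4, -12, 6]
Stage 4 (DIFF): s[0]=-10, 14--10=24, 4-14=-10, -12-4=-16, 6--12=18 -> [-10, 24, -10, -16, 18]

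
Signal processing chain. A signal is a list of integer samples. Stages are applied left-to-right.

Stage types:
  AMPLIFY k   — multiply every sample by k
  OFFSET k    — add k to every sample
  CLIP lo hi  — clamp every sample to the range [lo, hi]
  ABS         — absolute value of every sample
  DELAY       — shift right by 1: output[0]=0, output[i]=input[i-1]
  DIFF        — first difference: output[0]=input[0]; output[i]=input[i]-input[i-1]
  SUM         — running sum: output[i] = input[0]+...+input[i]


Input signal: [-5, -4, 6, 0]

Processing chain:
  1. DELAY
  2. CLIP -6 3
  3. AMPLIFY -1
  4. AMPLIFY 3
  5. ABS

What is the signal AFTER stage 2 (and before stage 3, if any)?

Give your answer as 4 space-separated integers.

Answer: 0 -5 -4 3

Derivation:
Input: [-5, -4, 6, 0]
Stage 1 (DELAY): [0, -5, -4, 6] = [0, -5, -4, 6] -> [0, -5, -4, 6]
Stage 2 (CLIP -6 3): clip(0,-6,3)=0, clip(-5,-6,3)=-5, clip(-4,-6,3)=-4, clip(6,-6,3)=3 -> [0, -5, -4, 3]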